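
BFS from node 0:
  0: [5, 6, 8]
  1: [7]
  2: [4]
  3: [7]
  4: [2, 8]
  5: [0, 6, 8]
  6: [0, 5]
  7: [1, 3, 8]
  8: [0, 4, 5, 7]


Visit 0, enqueue [5, 6, 8]
Visit 5, enqueue []
Visit 6, enqueue []
Visit 8, enqueue [4, 7]
Visit 4, enqueue [2]
Visit 7, enqueue [1, 3]
Visit 2, enqueue []
Visit 1, enqueue []
Visit 3, enqueue []

BFS order: [0, 5, 6, 8, 4, 7, 2, 1, 3]


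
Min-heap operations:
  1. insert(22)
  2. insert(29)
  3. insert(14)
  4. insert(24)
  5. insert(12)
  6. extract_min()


insert(22) -> [22]
insert(29) -> [22, 29]
insert(14) -> [14, 29, 22]
insert(24) -> [14, 24, 22, 29]
insert(12) -> [12, 14, 22, 29, 24]
extract_min()->12, [14, 24, 22, 29]

Final heap: [14, 24, 22, 29]


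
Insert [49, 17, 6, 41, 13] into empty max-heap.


Insert 49: [49]
Insert 17: [49, 17]
Insert 6: [49, 17, 6]
Insert 41: [49, 41, 6, 17]
Insert 13: [49, 41, 6, 17, 13]

Final heap: [49, 41, 6, 17, 13]


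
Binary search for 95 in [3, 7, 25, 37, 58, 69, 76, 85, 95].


Step 1: lo=0, hi=8, mid=4, val=58
Step 2: lo=5, hi=8, mid=6, val=76
Step 3: lo=7, hi=8, mid=7, val=85
Step 4: lo=8, hi=8, mid=8, val=95

Found at index 8


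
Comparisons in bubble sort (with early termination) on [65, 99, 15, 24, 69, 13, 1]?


Algorithm: bubble sort (with early termination)
Input: [65, 99, 15, 24, 69, 13, 1]
Sorted: [1, 13, 15, 24, 65, 69, 99]

21


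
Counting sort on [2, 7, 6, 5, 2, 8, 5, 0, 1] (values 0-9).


Input: [2, 7, 6, 5, 2, 8, 5, 0, 1]
Counts: [1, 1, 2, 0, 0, 2, 1, 1, 1, 0]

Sorted: [0, 1, 2, 2, 5, 5, 6, 7, 8]


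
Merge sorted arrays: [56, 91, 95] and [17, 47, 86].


Take 17 from B
Take 47 from B
Take 56 from A
Take 86 from B

Merged: [17, 47, 56, 86, 91, 95]


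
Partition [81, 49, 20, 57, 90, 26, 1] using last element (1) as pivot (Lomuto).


Pivot: 1
Place pivot at 0: [1, 49, 20, 57, 90, 26, 81]

Partitioned: [1, 49, 20, 57, 90, 26, 81]


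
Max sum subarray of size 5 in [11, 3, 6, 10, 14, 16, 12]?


[0:5]: 44
[1:6]: 49
[2:7]: 58

Max: 58 at [2:7]


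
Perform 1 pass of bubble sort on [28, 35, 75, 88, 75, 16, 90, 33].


Initial: [28, 35, 75, 88, 75, 16, 90, 33]
Pass 1: [28, 35, 75, 75, 16, 88, 33, 90] (3 swaps)

After 1 pass: [28, 35, 75, 75, 16, 88, 33, 90]


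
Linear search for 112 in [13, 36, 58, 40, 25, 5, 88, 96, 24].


i=0: 13!=112
i=1: 36!=112
i=2: 58!=112
i=3: 40!=112
i=4: 25!=112
i=5: 5!=112
i=6: 88!=112
i=7: 96!=112
i=8: 24!=112

Not found, 9 comps


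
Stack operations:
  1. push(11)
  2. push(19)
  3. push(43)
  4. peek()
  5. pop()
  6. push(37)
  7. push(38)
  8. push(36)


push(11) -> [11]
push(19) -> [11, 19]
push(43) -> [11, 19, 43]
peek()->43
pop()->43, [11, 19]
push(37) -> [11, 19, 37]
push(38) -> [11, 19, 37, 38]
push(36) -> [11, 19, 37, 38, 36]

Final stack: [11, 19, 37, 38, 36]


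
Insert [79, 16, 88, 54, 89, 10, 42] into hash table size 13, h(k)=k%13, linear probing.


Insert 79: h=1 -> slot 1
Insert 16: h=3 -> slot 3
Insert 88: h=10 -> slot 10
Insert 54: h=2 -> slot 2
Insert 89: h=11 -> slot 11
Insert 10: h=10, 2 probes -> slot 12
Insert 42: h=3, 1 probes -> slot 4

Table: [None, 79, 54, 16, 42, None, None, None, None, None, 88, 89, 10]


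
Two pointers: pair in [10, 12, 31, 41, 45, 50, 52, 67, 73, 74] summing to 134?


lo=0(10)+hi=9(74)=84
lo=1(12)+hi=9(74)=86
lo=2(31)+hi=9(74)=105
lo=3(41)+hi=9(74)=115
lo=4(45)+hi=9(74)=119
lo=5(50)+hi=9(74)=124
lo=6(52)+hi=9(74)=126
lo=7(67)+hi=9(74)=141
lo=7(67)+hi=8(73)=140

No pair found


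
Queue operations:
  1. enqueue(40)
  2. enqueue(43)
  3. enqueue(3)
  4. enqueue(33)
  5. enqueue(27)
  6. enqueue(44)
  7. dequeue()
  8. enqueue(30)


enqueue(40) -> [40]
enqueue(43) -> [40, 43]
enqueue(3) -> [40, 43, 3]
enqueue(33) -> [40, 43, 3, 33]
enqueue(27) -> [40, 43, 3, 33, 27]
enqueue(44) -> [40, 43, 3, 33, 27, 44]
dequeue()->40, [43, 3, 33, 27, 44]
enqueue(30) -> [43, 3, 33, 27, 44, 30]

Final queue: [43, 3, 33, 27, 44, 30]


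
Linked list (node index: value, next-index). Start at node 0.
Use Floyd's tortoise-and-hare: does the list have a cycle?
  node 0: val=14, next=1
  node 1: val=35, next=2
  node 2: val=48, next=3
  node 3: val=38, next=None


Floyd's tortoise (slow, +1) and hare (fast, +2):
  init: slow=0, fast=0
  step 1: slow=1, fast=2
  step 2: fast 2->3->None, no cycle

Cycle: no


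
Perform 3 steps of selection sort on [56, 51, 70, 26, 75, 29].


Initial: [56, 51, 70, 26, 75, 29]
Step 1: min=26 at 3
  Swap: [26, 51, 70, 56, 75, 29]
Step 2: min=29 at 5
  Swap: [26, 29, 70, 56, 75, 51]
Step 3: min=51 at 5
  Swap: [26, 29, 51, 56, 75, 70]

After 3 steps: [26, 29, 51, 56, 75, 70]


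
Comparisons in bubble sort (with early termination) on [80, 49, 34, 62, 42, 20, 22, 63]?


Algorithm: bubble sort (with early termination)
Input: [80, 49, 34, 62, 42, 20, 22, 63]
Sorted: [20, 22, 34, 42, 49, 62, 63, 80]

27


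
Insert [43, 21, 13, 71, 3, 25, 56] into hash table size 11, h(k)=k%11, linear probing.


Insert 43: h=10 -> slot 10
Insert 21: h=10, 1 probes -> slot 0
Insert 13: h=2 -> slot 2
Insert 71: h=5 -> slot 5
Insert 3: h=3 -> slot 3
Insert 25: h=3, 1 probes -> slot 4
Insert 56: h=1 -> slot 1

Table: [21, 56, 13, 3, 25, 71, None, None, None, None, 43]


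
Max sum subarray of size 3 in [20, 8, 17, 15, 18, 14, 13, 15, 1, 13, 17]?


[0:3]: 45
[1:4]: 40
[2:5]: 50
[3:6]: 47
[4:7]: 45
[5:8]: 42
[6:9]: 29
[7:10]: 29
[8:11]: 31

Max: 50 at [2:5]


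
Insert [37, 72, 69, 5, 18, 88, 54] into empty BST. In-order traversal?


Insert 37: root
Insert 72: R from 37
Insert 69: R from 37 -> L from 72
Insert 5: L from 37
Insert 18: L from 37 -> R from 5
Insert 88: R from 37 -> R from 72
Insert 54: R from 37 -> L from 72 -> L from 69

In-order: [5, 18, 37, 54, 69, 72, 88]


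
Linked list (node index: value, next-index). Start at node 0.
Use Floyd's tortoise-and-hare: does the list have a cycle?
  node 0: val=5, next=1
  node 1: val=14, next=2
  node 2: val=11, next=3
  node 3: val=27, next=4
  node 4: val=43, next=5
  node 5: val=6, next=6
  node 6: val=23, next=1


Floyd's tortoise (slow, +1) and hare (fast, +2):
  init: slow=0, fast=0
  step 1: slow=1, fast=2
  step 2: slow=2, fast=4
  step 3: slow=3, fast=6
  step 4: slow=4, fast=2
  step 5: slow=5, fast=4
  step 6: slow=6, fast=6
  slow == fast at node 6: cycle detected

Cycle: yes


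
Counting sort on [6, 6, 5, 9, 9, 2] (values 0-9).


Input: [6, 6, 5, 9, 9, 2]
Counts: [0, 0, 1, 0, 0, 1, 2, 0, 0, 2]

Sorted: [2, 5, 6, 6, 9, 9]


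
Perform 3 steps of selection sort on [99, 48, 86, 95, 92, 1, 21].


Initial: [99, 48, 86, 95, 92, 1, 21]
Step 1: min=1 at 5
  Swap: [1, 48, 86, 95, 92, 99, 21]
Step 2: min=21 at 6
  Swap: [1, 21, 86, 95, 92, 99, 48]
Step 3: min=48 at 6
  Swap: [1, 21, 48, 95, 92, 99, 86]

After 3 steps: [1, 21, 48, 95, 92, 99, 86]


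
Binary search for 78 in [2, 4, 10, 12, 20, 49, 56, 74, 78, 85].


Step 1: lo=0, hi=9, mid=4, val=20
Step 2: lo=5, hi=9, mid=7, val=74
Step 3: lo=8, hi=9, mid=8, val=78

Found at index 8


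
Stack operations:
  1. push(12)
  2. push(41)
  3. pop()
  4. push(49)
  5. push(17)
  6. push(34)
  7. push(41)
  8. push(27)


push(12) -> [12]
push(41) -> [12, 41]
pop()->41, [12]
push(49) -> [12, 49]
push(17) -> [12, 49, 17]
push(34) -> [12, 49, 17, 34]
push(41) -> [12, 49, 17, 34, 41]
push(27) -> [12, 49, 17, 34, 41, 27]

Final stack: [12, 49, 17, 34, 41, 27]


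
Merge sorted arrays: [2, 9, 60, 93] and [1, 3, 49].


Take 1 from B
Take 2 from A
Take 3 from B
Take 9 from A
Take 49 from B

Merged: [1, 2, 3, 9, 49, 60, 93]


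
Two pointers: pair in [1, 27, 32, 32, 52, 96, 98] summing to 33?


lo=0(1)+hi=6(98)=99
lo=0(1)+hi=5(96)=97
lo=0(1)+hi=4(52)=53
lo=0(1)+hi=3(32)=33

Yes: 1+32=33


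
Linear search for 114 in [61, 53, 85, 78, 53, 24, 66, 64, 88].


i=0: 61!=114
i=1: 53!=114
i=2: 85!=114
i=3: 78!=114
i=4: 53!=114
i=5: 24!=114
i=6: 66!=114
i=7: 64!=114
i=8: 88!=114

Not found, 9 comps


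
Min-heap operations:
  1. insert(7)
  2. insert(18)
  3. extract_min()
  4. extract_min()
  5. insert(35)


insert(7) -> [7]
insert(18) -> [7, 18]
extract_min()->7, [18]
extract_min()->18, []
insert(35) -> [35]

Final heap: [35]


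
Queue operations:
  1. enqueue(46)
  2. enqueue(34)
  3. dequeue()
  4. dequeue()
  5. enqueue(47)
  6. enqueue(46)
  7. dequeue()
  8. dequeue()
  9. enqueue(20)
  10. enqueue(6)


enqueue(46) -> [46]
enqueue(34) -> [46, 34]
dequeue()->46, [34]
dequeue()->34, []
enqueue(47) -> [47]
enqueue(46) -> [47, 46]
dequeue()->47, [46]
dequeue()->46, []
enqueue(20) -> [20]
enqueue(6) -> [20, 6]

Final queue: [20, 6]


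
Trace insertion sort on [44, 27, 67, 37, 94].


Initial: [44, 27, 67, 37, 94]
Insert 27: [27, 44, 67, 37, 94]
Insert 67: [27, 44, 67, 37, 94]
Insert 37: [27, 37, 44, 67, 94]
Insert 94: [27, 37, 44, 67, 94]

Sorted: [27, 37, 44, 67, 94]


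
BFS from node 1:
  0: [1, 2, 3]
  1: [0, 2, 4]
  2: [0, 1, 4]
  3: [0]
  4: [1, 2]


Visit 1, enqueue [0, 2, 4]
Visit 0, enqueue [3]
Visit 2, enqueue []
Visit 4, enqueue []
Visit 3, enqueue []

BFS order: [1, 0, 2, 4, 3]


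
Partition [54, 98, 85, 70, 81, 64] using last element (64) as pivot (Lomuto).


Pivot: 64
  54 <= 64: advance i (no swap)
Place pivot at 1: [54, 64, 85, 70, 81, 98]

Partitioned: [54, 64, 85, 70, 81, 98]


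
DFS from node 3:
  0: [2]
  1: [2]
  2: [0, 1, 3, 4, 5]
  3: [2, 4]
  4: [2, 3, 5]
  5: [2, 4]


Visit 3, push [4, 2]
Visit 2, push [5, 4, 1, 0]
Visit 0, push []
Visit 1, push []
Visit 4, push [5]
Visit 5, push []

DFS order: [3, 2, 0, 1, 4, 5]


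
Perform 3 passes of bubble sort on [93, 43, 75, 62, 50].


Initial: [93, 43, 75, 62, 50]
Pass 1: [43, 75, 62, 50, 93] (4 swaps)
Pass 2: [43, 62, 50, 75, 93] (2 swaps)
Pass 3: [43, 50, 62, 75, 93] (1 swaps)

After 3 passes: [43, 50, 62, 75, 93]


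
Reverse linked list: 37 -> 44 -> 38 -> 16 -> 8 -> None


Step 1: curr=37, set curr.next=prev(None) | reversed so far: 37
Step 2: curr=44, set curr.next=prev(37) | reversed so far: 44 -> 37
Step 3: curr=38, set curr.next=prev(44) | reversed so far: 38 -> 44 -> 37
Step 4: curr=16, set curr.next=prev(38) | reversed so far: 16 -> 38 -> 44 -> 37
Step 5: curr=8, set curr.next=prev(16) | reversed so far: 8 -> 16 -> 38 -> 44 -> 37

8 -> 16 -> 38 -> 44 -> 37 -> None


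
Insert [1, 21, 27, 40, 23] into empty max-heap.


Insert 1: [1]
Insert 21: [21, 1]
Insert 27: [27, 1, 21]
Insert 40: [40, 27, 21, 1]
Insert 23: [40, 27, 21, 1, 23]

Final heap: [40, 27, 21, 1, 23]


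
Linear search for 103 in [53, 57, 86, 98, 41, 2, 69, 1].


i=0: 53!=103
i=1: 57!=103
i=2: 86!=103
i=3: 98!=103
i=4: 41!=103
i=5: 2!=103
i=6: 69!=103
i=7: 1!=103

Not found, 8 comps


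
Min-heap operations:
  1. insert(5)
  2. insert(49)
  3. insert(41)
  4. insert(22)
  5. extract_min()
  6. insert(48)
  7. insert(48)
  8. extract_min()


insert(5) -> [5]
insert(49) -> [5, 49]
insert(41) -> [5, 49, 41]
insert(22) -> [5, 22, 41, 49]
extract_min()->5, [22, 49, 41]
insert(48) -> [22, 48, 41, 49]
insert(48) -> [22, 48, 41, 49, 48]
extract_min()->22, [41, 48, 48, 49]

Final heap: [41, 48, 48, 49]


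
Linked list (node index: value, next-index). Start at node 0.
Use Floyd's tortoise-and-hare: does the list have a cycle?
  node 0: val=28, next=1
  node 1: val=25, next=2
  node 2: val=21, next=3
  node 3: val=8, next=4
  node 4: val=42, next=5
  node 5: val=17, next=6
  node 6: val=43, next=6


Floyd's tortoise (slow, +1) and hare (fast, +2):
  init: slow=0, fast=0
  step 1: slow=1, fast=2
  step 2: slow=2, fast=4
  step 3: slow=3, fast=6
  step 4: slow=4, fast=6
  step 5: slow=5, fast=6
  step 6: slow=6, fast=6
  slow == fast at node 6: cycle detected

Cycle: yes


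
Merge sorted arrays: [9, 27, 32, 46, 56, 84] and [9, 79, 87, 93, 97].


Take 9 from A
Take 9 from B
Take 27 from A
Take 32 from A
Take 46 from A
Take 56 from A
Take 79 from B
Take 84 from A

Merged: [9, 9, 27, 32, 46, 56, 79, 84, 87, 93, 97]


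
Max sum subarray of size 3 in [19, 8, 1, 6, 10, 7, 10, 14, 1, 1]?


[0:3]: 28
[1:4]: 15
[2:5]: 17
[3:6]: 23
[4:7]: 27
[5:8]: 31
[6:9]: 25
[7:10]: 16

Max: 31 at [5:8]


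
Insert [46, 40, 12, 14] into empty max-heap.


Insert 46: [46]
Insert 40: [46, 40]
Insert 12: [46, 40, 12]
Insert 14: [46, 40, 12, 14]

Final heap: [46, 40, 12, 14]


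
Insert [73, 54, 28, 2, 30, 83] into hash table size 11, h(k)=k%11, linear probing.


Insert 73: h=7 -> slot 7
Insert 54: h=10 -> slot 10
Insert 28: h=6 -> slot 6
Insert 2: h=2 -> slot 2
Insert 30: h=8 -> slot 8
Insert 83: h=6, 3 probes -> slot 9

Table: [None, None, 2, None, None, None, 28, 73, 30, 83, 54]


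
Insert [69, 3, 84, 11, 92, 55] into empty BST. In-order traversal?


Insert 69: root
Insert 3: L from 69
Insert 84: R from 69
Insert 11: L from 69 -> R from 3
Insert 92: R from 69 -> R from 84
Insert 55: L from 69 -> R from 3 -> R from 11

In-order: [3, 11, 55, 69, 84, 92]


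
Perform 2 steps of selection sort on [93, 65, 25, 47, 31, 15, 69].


Initial: [93, 65, 25, 47, 31, 15, 69]
Step 1: min=15 at 5
  Swap: [15, 65, 25, 47, 31, 93, 69]
Step 2: min=25 at 2
  Swap: [15, 25, 65, 47, 31, 93, 69]

After 2 steps: [15, 25, 65, 47, 31, 93, 69]


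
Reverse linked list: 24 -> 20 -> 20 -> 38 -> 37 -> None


Step 1: curr=24, set curr.next=prev(None) | reversed so far: 24
Step 2: curr=20, set curr.next=prev(24) | reversed so far: 20 -> 24
Step 3: curr=20, set curr.next=prev(20) | reversed so far: 20 -> 20 -> 24
Step 4: curr=38, set curr.next=prev(20) | reversed so far: 38 -> 20 -> 20 -> 24
Step 5: curr=37, set curr.next=prev(38) | reversed so far: 37 -> 38 -> 20 -> 20 -> 24

37 -> 38 -> 20 -> 20 -> 24 -> None


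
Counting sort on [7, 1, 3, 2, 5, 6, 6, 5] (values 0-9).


Input: [7, 1, 3, 2, 5, 6, 6, 5]
Counts: [0, 1, 1, 1, 0, 2, 2, 1, 0, 0]

Sorted: [1, 2, 3, 5, 5, 6, 6, 7]


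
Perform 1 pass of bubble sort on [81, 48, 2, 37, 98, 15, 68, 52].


Initial: [81, 48, 2, 37, 98, 15, 68, 52]
Pass 1: [48, 2, 37, 81, 15, 68, 52, 98] (6 swaps)

After 1 pass: [48, 2, 37, 81, 15, 68, 52, 98]


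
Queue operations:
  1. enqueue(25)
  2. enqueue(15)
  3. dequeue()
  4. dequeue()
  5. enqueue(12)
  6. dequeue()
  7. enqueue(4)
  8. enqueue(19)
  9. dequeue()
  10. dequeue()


enqueue(25) -> [25]
enqueue(15) -> [25, 15]
dequeue()->25, [15]
dequeue()->15, []
enqueue(12) -> [12]
dequeue()->12, []
enqueue(4) -> [4]
enqueue(19) -> [4, 19]
dequeue()->4, [19]
dequeue()->19, []

Final queue: []


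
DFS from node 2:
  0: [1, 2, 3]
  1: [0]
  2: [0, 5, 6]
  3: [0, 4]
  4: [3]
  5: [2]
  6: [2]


Visit 2, push [6, 5, 0]
Visit 0, push [3, 1]
Visit 1, push []
Visit 3, push [4]
Visit 4, push []
Visit 5, push []
Visit 6, push []

DFS order: [2, 0, 1, 3, 4, 5, 6]


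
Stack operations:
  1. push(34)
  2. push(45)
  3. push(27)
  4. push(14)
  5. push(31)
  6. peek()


push(34) -> [34]
push(45) -> [34, 45]
push(27) -> [34, 45, 27]
push(14) -> [34, 45, 27, 14]
push(31) -> [34, 45, 27, 14, 31]
peek()->31

Final stack: [34, 45, 27, 14, 31]


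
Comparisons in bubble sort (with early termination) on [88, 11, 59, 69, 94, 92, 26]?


Algorithm: bubble sort (with early termination)
Input: [88, 11, 59, 69, 94, 92, 26]
Sorted: [11, 26, 59, 69, 88, 92, 94]

21


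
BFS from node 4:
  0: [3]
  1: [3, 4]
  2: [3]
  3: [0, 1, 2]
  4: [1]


Visit 4, enqueue [1]
Visit 1, enqueue [3]
Visit 3, enqueue [0, 2]
Visit 0, enqueue []
Visit 2, enqueue []

BFS order: [4, 1, 3, 0, 2]


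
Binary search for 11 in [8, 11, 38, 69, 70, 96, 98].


Step 1: lo=0, hi=6, mid=3, val=69
Step 2: lo=0, hi=2, mid=1, val=11

Found at index 1


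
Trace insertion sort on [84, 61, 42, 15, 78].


Initial: [84, 61, 42, 15, 78]
Insert 61: [61, 84, 42, 15, 78]
Insert 42: [42, 61, 84, 15, 78]
Insert 15: [15, 42, 61, 84, 78]
Insert 78: [15, 42, 61, 78, 84]

Sorted: [15, 42, 61, 78, 84]


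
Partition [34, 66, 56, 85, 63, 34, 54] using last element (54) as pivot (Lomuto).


Pivot: 54
  34 <= 54: advance i (no swap)
  34 <= 54: swap -> [34, 34, 56, 85, 63, 66, 54]
Place pivot at 2: [34, 34, 54, 85, 63, 66, 56]

Partitioned: [34, 34, 54, 85, 63, 66, 56]


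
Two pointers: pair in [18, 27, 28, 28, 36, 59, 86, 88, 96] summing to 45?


lo=0(18)+hi=8(96)=114
lo=0(18)+hi=7(88)=106
lo=0(18)+hi=6(86)=104
lo=0(18)+hi=5(59)=77
lo=0(18)+hi=4(36)=54
lo=0(18)+hi=3(28)=46
lo=0(18)+hi=2(28)=46
lo=0(18)+hi=1(27)=45

Yes: 18+27=45


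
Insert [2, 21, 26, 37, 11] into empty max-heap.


Insert 2: [2]
Insert 21: [21, 2]
Insert 26: [26, 2, 21]
Insert 37: [37, 26, 21, 2]
Insert 11: [37, 26, 21, 2, 11]

Final heap: [37, 26, 21, 2, 11]


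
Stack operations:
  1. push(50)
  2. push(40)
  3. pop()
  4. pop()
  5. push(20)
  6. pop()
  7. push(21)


push(50) -> [50]
push(40) -> [50, 40]
pop()->40, [50]
pop()->50, []
push(20) -> [20]
pop()->20, []
push(21) -> [21]

Final stack: [21]


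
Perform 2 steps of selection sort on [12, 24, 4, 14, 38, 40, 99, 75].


Initial: [12, 24, 4, 14, 38, 40, 99, 75]
Step 1: min=4 at 2
  Swap: [4, 24, 12, 14, 38, 40, 99, 75]
Step 2: min=12 at 2
  Swap: [4, 12, 24, 14, 38, 40, 99, 75]

After 2 steps: [4, 12, 24, 14, 38, 40, 99, 75]


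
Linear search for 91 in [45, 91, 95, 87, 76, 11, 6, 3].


i=0: 45!=91
i=1: 91==91 found!

Found at 1, 2 comps


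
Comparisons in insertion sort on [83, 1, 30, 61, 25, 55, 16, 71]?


Algorithm: insertion sort
Input: [83, 1, 30, 61, 25, 55, 16, 71]
Sorted: [1, 16, 25, 30, 55, 61, 71, 83]

20


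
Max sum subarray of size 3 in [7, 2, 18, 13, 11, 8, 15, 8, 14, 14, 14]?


[0:3]: 27
[1:4]: 33
[2:5]: 42
[3:6]: 32
[4:7]: 34
[5:8]: 31
[6:9]: 37
[7:10]: 36
[8:11]: 42

Max: 42 at [2:5]


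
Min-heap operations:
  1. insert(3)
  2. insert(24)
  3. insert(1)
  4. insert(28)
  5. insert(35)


insert(3) -> [3]
insert(24) -> [3, 24]
insert(1) -> [1, 24, 3]
insert(28) -> [1, 24, 3, 28]
insert(35) -> [1, 24, 3, 28, 35]

Final heap: [1, 24, 3, 28, 35]


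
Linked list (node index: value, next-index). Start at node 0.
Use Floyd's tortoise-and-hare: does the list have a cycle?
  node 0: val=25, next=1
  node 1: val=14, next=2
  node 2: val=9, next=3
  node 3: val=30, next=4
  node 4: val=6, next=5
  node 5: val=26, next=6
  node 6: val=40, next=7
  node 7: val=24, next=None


Floyd's tortoise (slow, +1) and hare (fast, +2):
  init: slow=0, fast=0
  step 1: slow=1, fast=2
  step 2: slow=2, fast=4
  step 3: slow=3, fast=6
  step 4: fast 6->7->None, no cycle

Cycle: no


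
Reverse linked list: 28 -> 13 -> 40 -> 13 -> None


Step 1: curr=28, set curr.next=prev(None) | reversed so far: 28
Step 2: curr=13, set curr.next=prev(28) | reversed so far: 13 -> 28
Step 3: curr=40, set curr.next=prev(13) | reversed so far: 40 -> 13 -> 28
Step 4: curr=13, set curr.next=prev(40) | reversed so far: 13 -> 40 -> 13 -> 28

13 -> 40 -> 13 -> 28 -> None


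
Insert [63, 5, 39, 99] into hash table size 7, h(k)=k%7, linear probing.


Insert 63: h=0 -> slot 0
Insert 5: h=5 -> slot 5
Insert 39: h=4 -> slot 4
Insert 99: h=1 -> slot 1

Table: [63, 99, None, None, 39, 5, None]


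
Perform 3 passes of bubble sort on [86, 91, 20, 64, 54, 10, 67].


Initial: [86, 91, 20, 64, 54, 10, 67]
Pass 1: [86, 20, 64, 54, 10, 67, 91] (5 swaps)
Pass 2: [20, 64, 54, 10, 67, 86, 91] (5 swaps)
Pass 3: [20, 54, 10, 64, 67, 86, 91] (2 swaps)

After 3 passes: [20, 54, 10, 64, 67, 86, 91]


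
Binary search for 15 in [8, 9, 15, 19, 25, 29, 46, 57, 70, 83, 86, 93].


Step 1: lo=0, hi=11, mid=5, val=29
Step 2: lo=0, hi=4, mid=2, val=15

Found at index 2


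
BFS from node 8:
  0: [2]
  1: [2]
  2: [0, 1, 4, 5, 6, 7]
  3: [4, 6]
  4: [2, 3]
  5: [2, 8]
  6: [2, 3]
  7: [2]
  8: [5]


Visit 8, enqueue [5]
Visit 5, enqueue [2]
Visit 2, enqueue [0, 1, 4, 6, 7]
Visit 0, enqueue []
Visit 1, enqueue []
Visit 4, enqueue [3]
Visit 6, enqueue []
Visit 7, enqueue []
Visit 3, enqueue []

BFS order: [8, 5, 2, 0, 1, 4, 6, 7, 3]


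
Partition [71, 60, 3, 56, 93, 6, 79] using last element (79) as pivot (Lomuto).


Pivot: 79
  71 <= 79: advance i (no swap)
  60 <= 79: advance i (no swap)
  3 <= 79: advance i (no swap)
  56 <= 79: advance i (no swap)
  6 <= 79: swap -> [71, 60, 3, 56, 6, 93, 79]
Place pivot at 5: [71, 60, 3, 56, 6, 79, 93]

Partitioned: [71, 60, 3, 56, 6, 79, 93]


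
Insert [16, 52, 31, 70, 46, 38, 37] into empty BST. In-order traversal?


Insert 16: root
Insert 52: R from 16
Insert 31: R from 16 -> L from 52
Insert 70: R from 16 -> R from 52
Insert 46: R from 16 -> L from 52 -> R from 31
Insert 38: R from 16 -> L from 52 -> R from 31 -> L from 46
Insert 37: R from 16 -> L from 52 -> R from 31 -> L from 46 -> L from 38

In-order: [16, 31, 37, 38, 46, 52, 70]


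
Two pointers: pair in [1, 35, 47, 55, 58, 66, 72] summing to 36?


lo=0(1)+hi=6(72)=73
lo=0(1)+hi=5(66)=67
lo=0(1)+hi=4(58)=59
lo=0(1)+hi=3(55)=56
lo=0(1)+hi=2(47)=48
lo=0(1)+hi=1(35)=36

Yes: 1+35=36


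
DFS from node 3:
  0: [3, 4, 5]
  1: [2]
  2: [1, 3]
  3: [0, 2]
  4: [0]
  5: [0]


Visit 3, push [2, 0]
Visit 0, push [5, 4]
Visit 4, push []
Visit 5, push []
Visit 2, push [1]
Visit 1, push []

DFS order: [3, 0, 4, 5, 2, 1]


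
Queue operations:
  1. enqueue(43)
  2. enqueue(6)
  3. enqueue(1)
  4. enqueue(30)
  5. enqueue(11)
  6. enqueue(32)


enqueue(43) -> [43]
enqueue(6) -> [43, 6]
enqueue(1) -> [43, 6, 1]
enqueue(30) -> [43, 6, 1, 30]
enqueue(11) -> [43, 6, 1, 30, 11]
enqueue(32) -> [43, 6, 1, 30, 11, 32]

Final queue: [43, 6, 1, 30, 11, 32]


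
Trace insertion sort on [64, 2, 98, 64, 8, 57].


Initial: [64, 2, 98, 64, 8, 57]
Insert 2: [2, 64, 98, 64, 8, 57]
Insert 98: [2, 64, 98, 64, 8, 57]
Insert 64: [2, 64, 64, 98, 8, 57]
Insert 8: [2, 8, 64, 64, 98, 57]
Insert 57: [2, 8, 57, 64, 64, 98]

Sorted: [2, 8, 57, 64, 64, 98]


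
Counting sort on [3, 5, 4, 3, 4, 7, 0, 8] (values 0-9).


Input: [3, 5, 4, 3, 4, 7, 0, 8]
Counts: [1, 0, 0, 2, 2, 1, 0, 1, 1, 0]

Sorted: [0, 3, 3, 4, 4, 5, 7, 8]


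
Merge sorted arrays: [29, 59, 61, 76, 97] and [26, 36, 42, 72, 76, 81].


Take 26 from B
Take 29 from A
Take 36 from B
Take 42 from B
Take 59 from A
Take 61 from A
Take 72 from B
Take 76 from A
Take 76 from B
Take 81 from B

Merged: [26, 29, 36, 42, 59, 61, 72, 76, 76, 81, 97]


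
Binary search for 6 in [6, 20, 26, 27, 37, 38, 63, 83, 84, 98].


Step 1: lo=0, hi=9, mid=4, val=37
Step 2: lo=0, hi=3, mid=1, val=20
Step 3: lo=0, hi=0, mid=0, val=6

Found at index 0


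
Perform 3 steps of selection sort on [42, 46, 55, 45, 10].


Initial: [42, 46, 55, 45, 10]
Step 1: min=10 at 4
  Swap: [10, 46, 55, 45, 42]
Step 2: min=42 at 4
  Swap: [10, 42, 55, 45, 46]
Step 3: min=45 at 3
  Swap: [10, 42, 45, 55, 46]

After 3 steps: [10, 42, 45, 55, 46]


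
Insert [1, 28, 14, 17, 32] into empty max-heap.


Insert 1: [1]
Insert 28: [28, 1]
Insert 14: [28, 1, 14]
Insert 17: [28, 17, 14, 1]
Insert 32: [32, 28, 14, 1, 17]

Final heap: [32, 28, 14, 1, 17]


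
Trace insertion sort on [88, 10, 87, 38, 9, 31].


Initial: [88, 10, 87, 38, 9, 31]
Insert 10: [10, 88, 87, 38, 9, 31]
Insert 87: [10, 87, 88, 38, 9, 31]
Insert 38: [10, 38, 87, 88, 9, 31]
Insert 9: [9, 10, 38, 87, 88, 31]
Insert 31: [9, 10, 31, 38, 87, 88]

Sorted: [9, 10, 31, 38, 87, 88]


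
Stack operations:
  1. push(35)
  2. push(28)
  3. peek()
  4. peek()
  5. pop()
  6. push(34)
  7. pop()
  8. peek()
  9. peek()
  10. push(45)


push(35) -> [35]
push(28) -> [35, 28]
peek()->28
peek()->28
pop()->28, [35]
push(34) -> [35, 34]
pop()->34, [35]
peek()->35
peek()->35
push(45) -> [35, 45]

Final stack: [35, 45]


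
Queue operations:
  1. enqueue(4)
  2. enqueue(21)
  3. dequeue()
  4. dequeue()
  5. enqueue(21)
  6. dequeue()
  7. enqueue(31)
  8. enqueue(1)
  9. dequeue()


enqueue(4) -> [4]
enqueue(21) -> [4, 21]
dequeue()->4, [21]
dequeue()->21, []
enqueue(21) -> [21]
dequeue()->21, []
enqueue(31) -> [31]
enqueue(1) -> [31, 1]
dequeue()->31, [1]

Final queue: [1]


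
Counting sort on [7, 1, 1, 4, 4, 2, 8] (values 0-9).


Input: [7, 1, 1, 4, 4, 2, 8]
Counts: [0, 2, 1, 0, 2, 0, 0, 1, 1, 0]

Sorted: [1, 1, 2, 4, 4, 7, 8]


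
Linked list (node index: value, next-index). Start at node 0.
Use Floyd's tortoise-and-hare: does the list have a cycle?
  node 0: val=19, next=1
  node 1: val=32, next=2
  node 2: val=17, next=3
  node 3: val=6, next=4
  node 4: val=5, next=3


Floyd's tortoise (slow, +1) and hare (fast, +2):
  init: slow=0, fast=0
  step 1: slow=1, fast=2
  step 2: slow=2, fast=4
  step 3: slow=3, fast=4
  step 4: slow=4, fast=4
  slow == fast at node 4: cycle detected

Cycle: yes


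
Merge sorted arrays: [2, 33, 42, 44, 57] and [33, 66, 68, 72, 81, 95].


Take 2 from A
Take 33 from A
Take 33 from B
Take 42 from A
Take 44 from A
Take 57 from A

Merged: [2, 33, 33, 42, 44, 57, 66, 68, 72, 81, 95]


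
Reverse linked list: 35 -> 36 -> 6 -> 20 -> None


Step 1: curr=35, set curr.next=prev(None) | reversed so far: 35
Step 2: curr=36, set curr.next=prev(35) | reversed so far: 36 -> 35
Step 3: curr=6, set curr.next=prev(36) | reversed so far: 6 -> 36 -> 35
Step 4: curr=20, set curr.next=prev(6) | reversed so far: 20 -> 6 -> 36 -> 35

20 -> 6 -> 36 -> 35 -> None


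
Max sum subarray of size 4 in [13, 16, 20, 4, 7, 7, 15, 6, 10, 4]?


[0:4]: 53
[1:5]: 47
[2:6]: 38
[3:7]: 33
[4:8]: 35
[5:9]: 38
[6:10]: 35

Max: 53 at [0:4]


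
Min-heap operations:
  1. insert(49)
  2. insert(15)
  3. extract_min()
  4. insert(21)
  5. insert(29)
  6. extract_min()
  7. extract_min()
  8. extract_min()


insert(49) -> [49]
insert(15) -> [15, 49]
extract_min()->15, [49]
insert(21) -> [21, 49]
insert(29) -> [21, 49, 29]
extract_min()->21, [29, 49]
extract_min()->29, [49]
extract_min()->49, []

Final heap: []


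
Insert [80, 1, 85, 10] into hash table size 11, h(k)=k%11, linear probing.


Insert 80: h=3 -> slot 3
Insert 1: h=1 -> slot 1
Insert 85: h=8 -> slot 8
Insert 10: h=10 -> slot 10

Table: [None, 1, None, 80, None, None, None, None, 85, None, 10]


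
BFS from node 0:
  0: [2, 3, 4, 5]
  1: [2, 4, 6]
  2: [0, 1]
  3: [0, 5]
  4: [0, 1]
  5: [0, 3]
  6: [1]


Visit 0, enqueue [2, 3, 4, 5]
Visit 2, enqueue [1]
Visit 3, enqueue []
Visit 4, enqueue []
Visit 5, enqueue []
Visit 1, enqueue [6]
Visit 6, enqueue []

BFS order: [0, 2, 3, 4, 5, 1, 6]


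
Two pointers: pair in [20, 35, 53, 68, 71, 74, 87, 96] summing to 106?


lo=0(20)+hi=7(96)=116
lo=0(20)+hi=6(87)=107
lo=0(20)+hi=5(74)=94
lo=1(35)+hi=5(74)=109
lo=1(35)+hi=4(71)=106

Yes: 35+71=106


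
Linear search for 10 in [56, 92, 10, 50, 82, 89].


i=0: 56!=10
i=1: 92!=10
i=2: 10==10 found!

Found at 2, 3 comps


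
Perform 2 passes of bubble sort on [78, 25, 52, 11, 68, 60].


Initial: [78, 25, 52, 11, 68, 60]
Pass 1: [25, 52, 11, 68, 60, 78] (5 swaps)
Pass 2: [25, 11, 52, 60, 68, 78] (2 swaps)

After 2 passes: [25, 11, 52, 60, 68, 78]


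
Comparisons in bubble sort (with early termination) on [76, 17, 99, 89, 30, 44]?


Algorithm: bubble sort (with early termination)
Input: [76, 17, 99, 89, 30, 44]
Sorted: [17, 30, 44, 76, 89, 99]

14


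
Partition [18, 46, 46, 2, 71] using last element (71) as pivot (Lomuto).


Pivot: 71
  18 <= 71: advance i (no swap)
  46 <= 71: advance i (no swap)
  46 <= 71: advance i (no swap)
  2 <= 71: advance i (no swap)
Place pivot at 4: [18, 46, 46, 2, 71]

Partitioned: [18, 46, 46, 2, 71]


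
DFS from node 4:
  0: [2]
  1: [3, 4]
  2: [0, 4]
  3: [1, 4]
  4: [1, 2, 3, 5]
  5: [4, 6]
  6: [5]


Visit 4, push [5, 3, 2, 1]
Visit 1, push [3]
Visit 3, push []
Visit 2, push [0]
Visit 0, push []
Visit 5, push [6]
Visit 6, push []

DFS order: [4, 1, 3, 2, 0, 5, 6]


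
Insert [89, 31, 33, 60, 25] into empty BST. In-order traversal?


Insert 89: root
Insert 31: L from 89
Insert 33: L from 89 -> R from 31
Insert 60: L from 89 -> R from 31 -> R from 33
Insert 25: L from 89 -> L from 31

In-order: [25, 31, 33, 60, 89]


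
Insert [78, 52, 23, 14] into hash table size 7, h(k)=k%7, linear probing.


Insert 78: h=1 -> slot 1
Insert 52: h=3 -> slot 3
Insert 23: h=2 -> slot 2
Insert 14: h=0 -> slot 0

Table: [14, 78, 23, 52, None, None, None]


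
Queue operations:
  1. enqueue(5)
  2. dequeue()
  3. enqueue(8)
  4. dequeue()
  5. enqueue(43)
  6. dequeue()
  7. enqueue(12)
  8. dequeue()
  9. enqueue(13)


enqueue(5) -> [5]
dequeue()->5, []
enqueue(8) -> [8]
dequeue()->8, []
enqueue(43) -> [43]
dequeue()->43, []
enqueue(12) -> [12]
dequeue()->12, []
enqueue(13) -> [13]

Final queue: [13]


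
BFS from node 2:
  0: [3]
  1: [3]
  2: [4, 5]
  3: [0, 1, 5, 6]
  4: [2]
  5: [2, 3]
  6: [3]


Visit 2, enqueue [4, 5]
Visit 4, enqueue []
Visit 5, enqueue [3]
Visit 3, enqueue [0, 1, 6]
Visit 0, enqueue []
Visit 1, enqueue []
Visit 6, enqueue []

BFS order: [2, 4, 5, 3, 0, 1, 6]


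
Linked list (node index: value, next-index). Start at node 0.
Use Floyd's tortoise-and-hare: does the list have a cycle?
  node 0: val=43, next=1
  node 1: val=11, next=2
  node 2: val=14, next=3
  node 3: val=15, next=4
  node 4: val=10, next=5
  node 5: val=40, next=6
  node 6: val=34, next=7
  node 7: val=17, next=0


Floyd's tortoise (slow, +1) and hare (fast, +2):
  init: slow=0, fast=0
  step 1: slow=1, fast=2
  step 2: slow=2, fast=4
  step 3: slow=3, fast=6
  step 4: slow=4, fast=0
  step 5: slow=5, fast=2
  step 6: slow=6, fast=4
  step 7: slow=7, fast=6
  step 8: slow=0, fast=0
  slow == fast at node 0: cycle detected

Cycle: yes


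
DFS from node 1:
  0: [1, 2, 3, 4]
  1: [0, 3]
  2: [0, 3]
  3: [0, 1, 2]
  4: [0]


Visit 1, push [3, 0]
Visit 0, push [4, 3, 2]
Visit 2, push [3]
Visit 3, push []
Visit 4, push []

DFS order: [1, 0, 2, 3, 4]


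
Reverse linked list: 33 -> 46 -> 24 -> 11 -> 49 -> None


Step 1: curr=33, set curr.next=prev(None) | reversed so far: 33
Step 2: curr=46, set curr.next=prev(33) | reversed so far: 46 -> 33
Step 3: curr=24, set curr.next=prev(46) | reversed so far: 24 -> 46 -> 33
Step 4: curr=11, set curr.next=prev(24) | reversed so far: 11 -> 24 -> 46 -> 33
Step 5: curr=49, set curr.next=prev(11) | reversed so far: 49 -> 11 -> 24 -> 46 -> 33

49 -> 11 -> 24 -> 46 -> 33 -> None


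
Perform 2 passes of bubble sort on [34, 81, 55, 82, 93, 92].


Initial: [34, 81, 55, 82, 93, 92]
Pass 1: [34, 55, 81, 82, 92, 93] (2 swaps)
Pass 2: [34, 55, 81, 82, 92, 93] (0 swaps)

After 2 passes: [34, 55, 81, 82, 92, 93]


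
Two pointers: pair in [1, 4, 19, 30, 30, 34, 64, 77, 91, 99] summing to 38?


lo=0(1)+hi=9(99)=100
lo=0(1)+hi=8(91)=92
lo=0(1)+hi=7(77)=78
lo=0(1)+hi=6(64)=65
lo=0(1)+hi=5(34)=35
lo=1(4)+hi=5(34)=38

Yes: 4+34=38


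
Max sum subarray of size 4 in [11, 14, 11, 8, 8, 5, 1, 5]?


[0:4]: 44
[1:5]: 41
[2:6]: 32
[3:7]: 22
[4:8]: 19

Max: 44 at [0:4]


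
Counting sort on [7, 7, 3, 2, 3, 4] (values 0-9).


Input: [7, 7, 3, 2, 3, 4]
Counts: [0, 0, 1, 2, 1, 0, 0, 2, 0, 0]

Sorted: [2, 3, 3, 4, 7, 7]


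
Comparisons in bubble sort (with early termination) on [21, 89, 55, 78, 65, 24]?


Algorithm: bubble sort (with early termination)
Input: [21, 89, 55, 78, 65, 24]
Sorted: [21, 24, 55, 65, 78, 89]

15


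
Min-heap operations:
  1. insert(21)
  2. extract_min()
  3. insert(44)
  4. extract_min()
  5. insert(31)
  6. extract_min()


insert(21) -> [21]
extract_min()->21, []
insert(44) -> [44]
extract_min()->44, []
insert(31) -> [31]
extract_min()->31, []

Final heap: []


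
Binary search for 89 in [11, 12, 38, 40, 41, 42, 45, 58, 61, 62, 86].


Step 1: lo=0, hi=10, mid=5, val=42
Step 2: lo=6, hi=10, mid=8, val=61
Step 3: lo=9, hi=10, mid=9, val=62
Step 4: lo=10, hi=10, mid=10, val=86

Not found


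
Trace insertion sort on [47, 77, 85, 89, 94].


Initial: [47, 77, 85, 89, 94]
Insert 77: [47, 77, 85, 89, 94]
Insert 85: [47, 77, 85, 89, 94]
Insert 89: [47, 77, 85, 89, 94]
Insert 94: [47, 77, 85, 89, 94]

Sorted: [47, 77, 85, 89, 94]


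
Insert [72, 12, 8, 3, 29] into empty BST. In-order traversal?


Insert 72: root
Insert 12: L from 72
Insert 8: L from 72 -> L from 12
Insert 3: L from 72 -> L from 12 -> L from 8
Insert 29: L from 72 -> R from 12

In-order: [3, 8, 12, 29, 72]


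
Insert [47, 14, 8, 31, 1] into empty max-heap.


Insert 47: [47]
Insert 14: [47, 14]
Insert 8: [47, 14, 8]
Insert 31: [47, 31, 8, 14]
Insert 1: [47, 31, 8, 14, 1]

Final heap: [47, 31, 8, 14, 1]


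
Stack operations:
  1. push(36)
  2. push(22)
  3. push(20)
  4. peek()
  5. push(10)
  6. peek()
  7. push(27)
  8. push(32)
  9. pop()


push(36) -> [36]
push(22) -> [36, 22]
push(20) -> [36, 22, 20]
peek()->20
push(10) -> [36, 22, 20, 10]
peek()->10
push(27) -> [36, 22, 20, 10, 27]
push(32) -> [36, 22, 20, 10, 27, 32]
pop()->32, [36, 22, 20, 10, 27]

Final stack: [36, 22, 20, 10, 27]


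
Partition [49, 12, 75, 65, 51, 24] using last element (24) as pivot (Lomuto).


Pivot: 24
  12 <= 24: swap -> [12, 49, 75, 65, 51, 24]
Place pivot at 1: [12, 24, 75, 65, 51, 49]

Partitioned: [12, 24, 75, 65, 51, 49]


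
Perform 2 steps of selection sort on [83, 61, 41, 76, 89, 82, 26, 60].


Initial: [83, 61, 41, 76, 89, 82, 26, 60]
Step 1: min=26 at 6
  Swap: [26, 61, 41, 76, 89, 82, 83, 60]
Step 2: min=41 at 2
  Swap: [26, 41, 61, 76, 89, 82, 83, 60]

After 2 steps: [26, 41, 61, 76, 89, 82, 83, 60]


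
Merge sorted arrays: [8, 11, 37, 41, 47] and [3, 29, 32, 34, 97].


Take 3 from B
Take 8 from A
Take 11 from A
Take 29 from B
Take 32 from B
Take 34 from B
Take 37 from A
Take 41 from A
Take 47 from A

Merged: [3, 8, 11, 29, 32, 34, 37, 41, 47, 97]


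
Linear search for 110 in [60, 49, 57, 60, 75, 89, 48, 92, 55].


i=0: 60!=110
i=1: 49!=110
i=2: 57!=110
i=3: 60!=110
i=4: 75!=110
i=5: 89!=110
i=6: 48!=110
i=7: 92!=110
i=8: 55!=110

Not found, 9 comps


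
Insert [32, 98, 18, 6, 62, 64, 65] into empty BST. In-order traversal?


Insert 32: root
Insert 98: R from 32
Insert 18: L from 32
Insert 6: L from 32 -> L from 18
Insert 62: R from 32 -> L from 98
Insert 64: R from 32 -> L from 98 -> R from 62
Insert 65: R from 32 -> L from 98 -> R from 62 -> R from 64

In-order: [6, 18, 32, 62, 64, 65, 98]


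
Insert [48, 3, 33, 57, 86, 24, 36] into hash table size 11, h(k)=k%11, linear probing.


Insert 48: h=4 -> slot 4
Insert 3: h=3 -> slot 3
Insert 33: h=0 -> slot 0
Insert 57: h=2 -> slot 2
Insert 86: h=9 -> slot 9
Insert 24: h=2, 3 probes -> slot 5
Insert 36: h=3, 3 probes -> slot 6

Table: [33, None, 57, 3, 48, 24, 36, None, None, 86, None]


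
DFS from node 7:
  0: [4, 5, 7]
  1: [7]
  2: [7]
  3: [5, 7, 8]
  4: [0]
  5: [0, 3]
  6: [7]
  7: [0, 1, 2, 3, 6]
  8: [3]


Visit 7, push [6, 3, 2, 1, 0]
Visit 0, push [5, 4]
Visit 4, push []
Visit 5, push [3]
Visit 3, push [8]
Visit 8, push []
Visit 1, push []
Visit 2, push []
Visit 6, push []

DFS order: [7, 0, 4, 5, 3, 8, 1, 2, 6]


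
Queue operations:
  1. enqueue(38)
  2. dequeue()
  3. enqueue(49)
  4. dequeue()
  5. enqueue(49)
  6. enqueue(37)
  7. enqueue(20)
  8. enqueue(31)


enqueue(38) -> [38]
dequeue()->38, []
enqueue(49) -> [49]
dequeue()->49, []
enqueue(49) -> [49]
enqueue(37) -> [49, 37]
enqueue(20) -> [49, 37, 20]
enqueue(31) -> [49, 37, 20, 31]

Final queue: [49, 37, 20, 31]


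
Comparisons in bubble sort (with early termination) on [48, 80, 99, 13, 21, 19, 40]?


Algorithm: bubble sort (with early termination)
Input: [48, 80, 99, 13, 21, 19, 40]
Sorted: [13, 19, 21, 40, 48, 80, 99]

20


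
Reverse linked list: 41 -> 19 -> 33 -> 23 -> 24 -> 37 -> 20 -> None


Step 1: curr=41, set curr.next=prev(None) | reversed so far: 41
Step 2: curr=19, set curr.next=prev(41) | reversed so far: 19 -> 41
Step 3: curr=33, set curr.next=prev(19) | reversed so far: 33 -> 19 -> 41
Step 4: curr=23, set curr.next=prev(33) | reversed so far: 23 -> 33 -> 19 -> 41
Step 5: curr=24, set curr.next=prev(23) | reversed so far: 24 -> 23 -> 33 -> 19 -> 41
Step 6: curr=37, set curr.next=prev(24) | reversed so far: 37 -> 24 -> 23 -> 33 -> 19 -> 41
Step 7: curr=20, set curr.next=prev(37) | reversed so far: 20 -> 37 -> 24 -> 23 -> 33 -> 19 -> 41

20 -> 37 -> 24 -> 23 -> 33 -> 19 -> 41 -> None


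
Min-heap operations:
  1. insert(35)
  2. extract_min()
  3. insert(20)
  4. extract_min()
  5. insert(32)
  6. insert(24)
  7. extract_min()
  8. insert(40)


insert(35) -> [35]
extract_min()->35, []
insert(20) -> [20]
extract_min()->20, []
insert(32) -> [32]
insert(24) -> [24, 32]
extract_min()->24, [32]
insert(40) -> [32, 40]

Final heap: [32, 40]


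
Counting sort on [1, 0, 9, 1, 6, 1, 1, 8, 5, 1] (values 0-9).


Input: [1, 0, 9, 1, 6, 1, 1, 8, 5, 1]
Counts: [1, 5, 0, 0, 0, 1, 1, 0, 1, 1]

Sorted: [0, 1, 1, 1, 1, 1, 5, 6, 8, 9]


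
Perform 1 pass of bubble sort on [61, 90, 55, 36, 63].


Initial: [61, 90, 55, 36, 63]
Pass 1: [61, 55, 36, 63, 90] (3 swaps)

After 1 pass: [61, 55, 36, 63, 90]


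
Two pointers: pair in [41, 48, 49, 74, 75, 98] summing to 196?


lo=0(41)+hi=5(98)=139
lo=1(48)+hi=5(98)=146
lo=2(49)+hi=5(98)=147
lo=3(74)+hi=5(98)=172
lo=4(75)+hi=5(98)=173

No pair found


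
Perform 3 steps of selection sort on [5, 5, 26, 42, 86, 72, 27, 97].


Initial: [5, 5, 26, 42, 86, 72, 27, 97]
Step 1: min=5 at 0
  Swap: [5, 5, 26, 42, 86, 72, 27, 97]
Step 2: min=5 at 1
  Swap: [5, 5, 26, 42, 86, 72, 27, 97]
Step 3: min=26 at 2
  Swap: [5, 5, 26, 42, 86, 72, 27, 97]

After 3 steps: [5, 5, 26, 42, 86, 72, 27, 97]


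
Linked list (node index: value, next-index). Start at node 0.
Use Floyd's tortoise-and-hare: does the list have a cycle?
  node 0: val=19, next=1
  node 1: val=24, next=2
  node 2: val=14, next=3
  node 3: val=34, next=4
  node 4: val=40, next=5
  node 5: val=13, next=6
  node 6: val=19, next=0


Floyd's tortoise (slow, +1) and hare (fast, +2):
  init: slow=0, fast=0
  step 1: slow=1, fast=2
  step 2: slow=2, fast=4
  step 3: slow=3, fast=6
  step 4: slow=4, fast=1
  step 5: slow=5, fast=3
  step 6: slow=6, fast=5
  step 7: slow=0, fast=0
  slow == fast at node 0: cycle detected

Cycle: yes


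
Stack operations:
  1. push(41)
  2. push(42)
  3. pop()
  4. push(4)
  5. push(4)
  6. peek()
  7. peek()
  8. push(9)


push(41) -> [41]
push(42) -> [41, 42]
pop()->42, [41]
push(4) -> [41, 4]
push(4) -> [41, 4, 4]
peek()->4
peek()->4
push(9) -> [41, 4, 4, 9]

Final stack: [41, 4, 4, 9]


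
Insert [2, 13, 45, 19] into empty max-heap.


Insert 2: [2]
Insert 13: [13, 2]
Insert 45: [45, 2, 13]
Insert 19: [45, 19, 13, 2]

Final heap: [45, 19, 13, 2]


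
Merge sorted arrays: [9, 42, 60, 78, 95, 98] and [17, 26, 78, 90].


Take 9 from A
Take 17 from B
Take 26 from B
Take 42 from A
Take 60 from A
Take 78 from A
Take 78 from B
Take 90 from B

Merged: [9, 17, 26, 42, 60, 78, 78, 90, 95, 98]


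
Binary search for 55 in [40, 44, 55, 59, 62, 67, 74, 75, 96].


Step 1: lo=0, hi=8, mid=4, val=62
Step 2: lo=0, hi=3, mid=1, val=44
Step 3: lo=2, hi=3, mid=2, val=55

Found at index 2


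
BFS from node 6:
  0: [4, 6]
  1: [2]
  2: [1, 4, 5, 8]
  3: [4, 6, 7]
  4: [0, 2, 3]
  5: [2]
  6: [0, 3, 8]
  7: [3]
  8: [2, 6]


Visit 6, enqueue [0, 3, 8]
Visit 0, enqueue [4]
Visit 3, enqueue [7]
Visit 8, enqueue [2]
Visit 4, enqueue []
Visit 7, enqueue []
Visit 2, enqueue [1, 5]
Visit 1, enqueue []
Visit 5, enqueue []

BFS order: [6, 0, 3, 8, 4, 7, 2, 1, 5]


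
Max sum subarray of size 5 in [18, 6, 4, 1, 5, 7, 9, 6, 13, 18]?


[0:5]: 34
[1:6]: 23
[2:7]: 26
[3:8]: 28
[4:9]: 40
[5:10]: 53

Max: 53 at [5:10]


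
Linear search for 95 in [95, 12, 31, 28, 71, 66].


i=0: 95==95 found!

Found at 0, 1 comps


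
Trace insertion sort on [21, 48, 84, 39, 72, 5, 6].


Initial: [21, 48, 84, 39, 72, 5, 6]
Insert 48: [21, 48, 84, 39, 72, 5, 6]
Insert 84: [21, 48, 84, 39, 72, 5, 6]
Insert 39: [21, 39, 48, 84, 72, 5, 6]
Insert 72: [21, 39, 48, 72, 84, 5, 6]
Insert 5: [5, 21, 39, 48, 72, 84, 6]
Insert 6: [5, 6, 21, 39, 48, 72, 84]

Sorted: [5, 6, 21, 39, 48, 72, 84]


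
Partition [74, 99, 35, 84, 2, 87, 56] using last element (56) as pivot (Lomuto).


Pivot: 56
  35 <= 56: swap -> [35, 99, 74, 84, 2, 87, 56]
  2 <= 56: swap -> [35, 2, 74, 84, 99, 87, 56]
Place pivot at 2: [35, 2, 56, 84, 99, 87, 74]

Partitioned: [35, 2, 56, 84, 99, 87, 74]
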